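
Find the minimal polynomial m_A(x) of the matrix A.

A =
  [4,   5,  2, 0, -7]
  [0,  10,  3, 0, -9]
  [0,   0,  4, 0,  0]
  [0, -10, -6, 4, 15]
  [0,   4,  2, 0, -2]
x^3 - 12*x^2 + 48*x - 64

The characteristic polynomial is χ_A(x) = (x - 4)^5, so the eigenvalues are known. The minimal polynomial is
  m_A(x) = Π_λ (x − λ)^{k_λ}
where k_λ is the size of the *largest* Jordan block for λ (equivalently, the smallest k with (A − λI)^k v = 0 for every generalised eigenvector v of λ).

  λ = 4: largest Jordan block has size 3, contributing (x − 4)^3

So m_A(x) = (x - 4)^3 = x^3 - 12*x^2 + 48*x - 64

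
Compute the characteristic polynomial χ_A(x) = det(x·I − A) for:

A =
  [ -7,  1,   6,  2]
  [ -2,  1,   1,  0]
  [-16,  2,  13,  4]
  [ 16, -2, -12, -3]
x^4 - 4*x^3 + 6*x^2 - 4*x + 1

Expanding det(x·I − A) (e.g. by cofactor expansion or by noting that A is similar to its Jordan form J, which has the same characteristic polynomial as A) gives
  χ_A(x) = x^4 - 4*x^3 + 6*x^2 - 4*x + 1
which factors as (x - 1)^4. The eigenvalues (with algebraic multiplicities) are λ = 1 with multiplicity 4.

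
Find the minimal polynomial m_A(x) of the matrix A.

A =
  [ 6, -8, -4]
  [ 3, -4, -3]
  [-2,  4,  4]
x^2 - 4*x + 4

The characteristic polynomial is χ_A(x) = (x - 2)^3, so the eigenvalues are known. The minimal polynomial is
  m_A(x) = Π_λ (x − λ)^{k_λ}
where k_λ is the size of the *largest* Jordan block for λ (equivalently, the smallest k with (A − λI)^k v = 0 for every generalised eigenvector v of λ).

  λ = 2: largest Jordan block has size 2, contributing (x − 2)^2

So m_A(x) = (x - 2)^2 = x^2 - 4*x + 4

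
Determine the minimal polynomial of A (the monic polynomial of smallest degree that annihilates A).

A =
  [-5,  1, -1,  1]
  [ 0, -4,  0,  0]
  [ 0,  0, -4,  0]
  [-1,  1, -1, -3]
x^2 + 8*x + 16

The characteristic polynomial is χ_A(x) = (x + 4)^4, so the eigenvalues are known. The minimal polynomial is
  m_A(x) = Π_λ (x − λ)^{k_λ}
where k_λ is the size of the *largest* Jordan block for λ (equivalently, the smallest k with (A − λI)^k v = 0 for every generalised eigenvector v of λ).

  λ = -4: largest Jordan block has size 2, contributing (x + 4)^2

So m_A(x) = (x + 4)^2 = x^2 + 8*x + 16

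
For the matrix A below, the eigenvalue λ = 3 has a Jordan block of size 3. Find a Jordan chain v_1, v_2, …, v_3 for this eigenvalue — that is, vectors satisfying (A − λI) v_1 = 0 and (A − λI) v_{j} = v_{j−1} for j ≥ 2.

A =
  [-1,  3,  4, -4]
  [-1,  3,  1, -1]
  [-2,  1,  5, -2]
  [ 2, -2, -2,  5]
A Jordan chain for λ = 3 of length 3:
v_1 = (-3, 0, -1, 2)ᵀ
v_2 = (-4, -1, -2, 2)ᵀ
v_3 = (1, 0, 0, 0)ᵀ

Let N = A − (3)·I. We want v_3 with N^3 v_3 = 0 but N^2 v_3 ≠ 0; then v_{j-1} := N · v_j for j = 3, …, 2.

Pick v_3 = (1, 0, 0, 0)ᵀ.
Then v_2 = N · v_3 = (-4, -1, -2, 2)ᵀ.
Then v_1 = N · v_2 = (-3, 0, -1, 2)ᵀ.

Sanity check: (A − (3)·I) v_1 = (0, 0, 0, 0)ᵀ = 0. ✓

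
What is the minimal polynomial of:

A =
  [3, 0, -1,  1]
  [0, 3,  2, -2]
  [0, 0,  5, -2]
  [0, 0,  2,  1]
x^2 - 6*x + 9

The characteristic polynomial is χ_A(x) = (x - 3)^4, so the eigenvalues are known. The minimal polynomial is
  m_A(x) = Π_λ (x − λ)^{k_λ}
where k_λ is the size of the *largest* Jordan block for λ (equivalently, the smallest k with (A − λI)^k v = 0 for every generalised eigenvector v of λ).

  λ = 3: largest Jordan block has size 2, contributing (x − 3)^2

So m_A(x) = (x - 3)^2 = x^2 - 6*x + 9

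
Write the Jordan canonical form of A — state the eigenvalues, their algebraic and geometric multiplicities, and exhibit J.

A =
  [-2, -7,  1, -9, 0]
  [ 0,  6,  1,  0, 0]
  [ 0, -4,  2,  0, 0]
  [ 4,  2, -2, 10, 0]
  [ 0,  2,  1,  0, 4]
J_3(4) ⊕ J_1(4) ⊕ J_1(4)

The characteristic polynomial is
  det(x·I − A) = x^5 - 20*x^4 + 160*x^3 - 640*x^2 + 1280*x - 1024 = (x - 4)^5

Eigenvalues and multiplicities (the geometric multiplicity of λ is n − rank(A − λI), which equals the number of Jordan blocks for λ):
  λ = 4: algebraic multiplicity = 5, geometric multiplicity = 3

Determining the block sizes for each eigenvalue:
  λ = 4: with am = 5 and gm = 3, the partition is not yet determined (e.g. several partitions of 5 into 3 parts exist). Let N = A − (4)·I. Computing rank(N^1) = 2, rank(N^2) = 1, rank(N^3) = 0; the number of blocks of size ≥ j is rank(N^{j−1}) − rank(N^j), giving [3, 1, 1]. So we have 1 block(s) of size 3, 2 block(s) of size 1 → block sizes [3, 1, 1]

Assembling the blocks gives a Jordan form
J =
  [4, 1, 0, 0, 0]
  [0, 4, 1, 0, 0]
  [0, 0, 4, 0, 0]
  [0, 0, 0, 4, 0]
  [0, 0, 0, 0, 4]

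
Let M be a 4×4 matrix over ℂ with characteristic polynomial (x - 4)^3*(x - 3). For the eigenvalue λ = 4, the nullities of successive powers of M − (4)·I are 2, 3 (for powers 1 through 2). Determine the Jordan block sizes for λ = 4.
Block sizes for λ = 4: [2, 1]

From the dimensions of kernels of powers, the number of Jordan blocks of size at least j is d_j − d_{j−1} where d_j = dim ker(N^j) (with d_0 = 0). Computing the differences gives [2, 1].
The number of blocks of size exactly k is (#blocks of size ≥ k) − (#blocks of size ≥ k + 1), so the partition is: 1 block(s) of size 1, 1 block(s) of size 2.
In nonincreasing order the block sizes are [2, 1].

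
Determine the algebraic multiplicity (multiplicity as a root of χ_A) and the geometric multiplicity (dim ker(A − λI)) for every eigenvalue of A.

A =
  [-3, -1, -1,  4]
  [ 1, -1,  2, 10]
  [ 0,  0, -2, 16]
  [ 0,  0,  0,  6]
λ = -2: alg = 3, geom = 1; λ = 6: alg = 1, geom = 1

Step 1 — factor the characteristic polynomial to read off the algebraic multiplicities:
  χ_A(x) = (x - 6)*(x + 2)^3

Step 2 — compute geometric multiplicities via the rank-nullity identity g(λ) = n − rank(A − λI):
  rank(A − (-2)·I) = 3, so dim ker(A − (-2)·I) = n − 3 = 1
  rank(A − (6)·I) = 3, so dim ker(A − (6)·I) = n − 3 = 1

Summary:
  λ = -2: algebraic multiplicity = 3, geometric multiplicity = 1
  λ = 6: algebraic multiplicity = 1, geometric multiplicity = 1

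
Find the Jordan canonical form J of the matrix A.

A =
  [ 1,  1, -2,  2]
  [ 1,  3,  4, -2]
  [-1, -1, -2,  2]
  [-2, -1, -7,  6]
J_2(2) ⊕ J_2(2)

The characteristic polynomial is
  det(x·I − A) = x^4 - 8*x^3 + 24*x^2 - 32*x + 16 = (x - 2)^4

Eigenvalues and multiplicities (the geometric multiplicity of λ is n − rank(A − λI), which equals the number of Jordan blocks for λ):
  λ = 2: algebraic multiplicity = 4, geometric multiplicity = 2

Determining the block sizes for each eigenvalue:
  λ = 2: with am = 4 and gm = 2, the partition is not yet determined (e.g. several partitions of 4 into 2 parts exist). Let N = A − (2)·I. Computing rank(N^1) = 2, rank(N^2) = 0; the number of blocks of size ≥ j is rank(N^{j−1}) − rank(N^j), giving [2, 2]. So we have 2 block(s) of size 2 → block sizes [2, 2]

Assembling the blocks gives a Jordan form
J =
  [2, 1, 0, 0]
  [0, 2, 0, 0]
  [0, 0, 2, 1]
  [0, 0, 0, 2]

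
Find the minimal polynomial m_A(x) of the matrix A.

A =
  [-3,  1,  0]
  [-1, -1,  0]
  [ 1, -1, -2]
x^2 + 4*x + 4

The characteristic polynomial is χ_A(x) = (x + 2)^3, so the eigenvalues are known. The minimal polynomial is
  m_A(x) = Π_λ (x − λ)^{k_λ}
where k_λ is the size of the *largest* Jordan block for λ (equivalently, the smallest k with (A − λI)^k v = 0 for every generalised eigenvector v of λ).

  λ = -2: largest Jordan block has size 2, contributing (x + 2)^2

So m_A(x) = (x + 2)^2 = x^2 + 4*x + 4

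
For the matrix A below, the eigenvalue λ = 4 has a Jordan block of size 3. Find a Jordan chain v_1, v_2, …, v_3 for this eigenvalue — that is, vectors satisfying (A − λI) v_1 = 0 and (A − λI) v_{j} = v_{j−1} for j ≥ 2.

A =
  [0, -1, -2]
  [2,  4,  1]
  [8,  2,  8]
A Jordan chain for λ = 4 of length 3:
v_1 = (-2, 0, 4)ᵀ
v_2 = (-4, 2, 8)ᵀ
v_3 = (1, 0, 0)ᵀ

Let N = A − (4)·I. We want v_3 with N^3 v_3 = 0 but N^2 v_3 ≠ 0; then v_{j-1} := N · v_j for j = 3, …, 2.

Pick v_3 = (1, 0, 0)ᵀ.
Then v_2 = N · v_3 = (-4, 2, 8)ᵀ.
Then v_1 = N · v_2 = (-2, 0, 4)ᵀ.

Sanity check: (A − (4)·I) v_1 = (0, 0, 0)ᵀ = 0. ✓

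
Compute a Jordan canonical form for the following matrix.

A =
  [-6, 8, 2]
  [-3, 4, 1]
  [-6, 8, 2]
J_2(0) ⊕ J_1(0)

The characteristic polynomial is
  det(x·I − A) = x^3

Eigenvalues and multiplicities (the geometric multiplicity of λ is n − rank(A − λI), which equals the number of Jordan blocks for λ):
  λ = 0: algebraic multiplicity = 3, geometric multiplicity = 2

Determining the block sizes for each eigenvalue:
  λ = 0: 2 blocks summing to 3 forces exactly one block of size 2 and the rest size 1 → block sizes [2, 1]

Assembling the blocks gives a Jordan form
J =
  [0, 1, 0]
  [0, 0, 0]
  [0, 0, 0]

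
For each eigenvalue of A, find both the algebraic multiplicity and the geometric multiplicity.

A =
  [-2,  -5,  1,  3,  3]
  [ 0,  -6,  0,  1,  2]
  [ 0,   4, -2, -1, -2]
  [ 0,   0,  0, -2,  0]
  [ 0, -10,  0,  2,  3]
λ = -2: alg = 4, geom = 2; λ = -1: alg = 1, geom = 1

Step 1 — factor the characteristic polynomial to read off the algebraic multiplicities:
  χ_A(x) = (x + 1)*(x + 2)^4

Step 2 — compute geometric multiplicities via the rank-nullity identity g(λ) = n − rank(A − λI):
  rank(A − (-2)·I) = 3, so dim ker(A − (-2)·I) = n − 3 = 2
  rank(A − (-1)·I) = 4, so dim ker(A − (-1)·I) = n − 4 = 1

Summary:
  λ = -2: algebraic multiplicity = 4, geometric multiplicity = 2
  λ = -1: algebraic multiplicity = 1, geometric multiplicity = 1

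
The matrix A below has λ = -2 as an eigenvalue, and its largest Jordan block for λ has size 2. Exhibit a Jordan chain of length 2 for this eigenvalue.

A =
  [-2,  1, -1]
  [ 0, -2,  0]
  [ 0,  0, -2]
A Jordan chain for λ = -2 of length 2:
v_1 = (1, 0, 0)ᵀ
v_2 = (0, 1, 0)ᵀ

Let N = A − (-2)·I. We want v_2 with N^2 v_2 = 0 but N^1 v_2 ≠ 0; then v_{j-1} := N · v_j for j = 2, …, 2.

Pick v_2 = (0, 1, 0)ᵀ.
Then v_1 = N · v_2 = (1, 0, 0)ᵀ.

Sanity check: (A − (-2)·I) v_1 = (0, 0, 0)ᵀ = 0. ✓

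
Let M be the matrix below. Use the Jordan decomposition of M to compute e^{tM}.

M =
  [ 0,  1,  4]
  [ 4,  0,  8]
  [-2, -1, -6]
e^{tM} =
  [2*t*exp(-2*t) + exp(-2*t), t*exp(-2*t), 4*t*exp(-2*t)]
  [4*t*exp(-2*t), 2*t*exp(-2*t) + exp(-2*t), 8*t*exp(-2*t)]
  [-2*t*exp(-2*t), -t*exp(-2*t), -4*t*exp(-2*t) + exp(-2*t)]

Strategy: write M = P · J · P⁻¹ where J is a Jordan canonical form, so e^{tM} = P · e^{tJ} · P⁻¹, and e^{tJ} can be computed block-by-block.

M has Jordan form
J =
  [-2,  1,  0]
  [ 0, -2,  0]
  [ 0,  0, -2]
(up to reordering of blocks).

Per-block formulas:
  For a 1×1 block at λ = -2: exp(t · [-2]) = [e^(-2t)].
  For a 2×2 Jordan block J_2(-2): exp(t · J_2(-2)) = e^(-2t)·(I + t·N), where N is the 2×2 nilpotent shift.

After assembling e^{tJ} and conjugating by P, we get:

e^{tM} =
  [2*t*exp(-2*t) + exp(-2*t), t*exp(-2*t), 4*t*exp(-2*t)]
  [4*t*exp(-2*t), 2*t*exp(-2*t) + exp(-2*t), 8*t*exp(-2*t)]
  [-2*t*exp(-2*t), -t*exp(-2*t), -4*t*exp(-2*t) + exp(-2*t)]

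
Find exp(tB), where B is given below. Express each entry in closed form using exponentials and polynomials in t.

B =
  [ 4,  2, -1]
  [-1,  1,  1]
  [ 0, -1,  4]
e^{tB} =
  [-t^2*exp(3*t)/2 + t*exp(3*t) + exp(3*t), -t^2*exp(3*t)/2 + 2*t*exp(3*t), -t*exp(3*t)]
  [t^2*exp(3*t)/2 - t*exp(3*t), t^2*exp(3*t)/2 - 2*t*exp(3*t) + exp(3*t), t*exp(3*t)]
  [t^2*exp(3*t)/2, t^2*exp(3*t)/2 - t*exp(3*t), t*exp(3*t) + exp(3*t)]

Strategy: write B = P · J · P⁻¹ where J is a Jordan canonical form, so e^{tB} = P · e^{tJ} · P⁻¹, and e^{tJ} can be computed block-by-block.

B has Jordan form
J =
  [3, 1, 0]
  [0, 3, 1]
  [0, 0, 3]
(up to reordering of blocks).

Per-block formulas:
  For a 3×3 Jordan block J_3(3): exp(t · J_3(3)) = e^(3t)·(I + t·N + (t^2/2)·N^2), where N is the 3×3 nilpotent shift.

After assembling e^{tJ} and conjugating by P, we get:

e^{tB} =
  [-t^2*exp(3*t)/2 + t*exp(3*t) + exp(3*t), -t^2*exp(3*t)/2 + 2*t*exp(3*t), -t*exp(3*t)]
  [t^2*exp(3*t)/2 - t*exp(3*t), t^2*exp(3*t)/2 - 2*t*exp(3*t) + exp(3*t), t*exp(3*t)]
  [t^2*exp(3*t)/2, t^2*exp(3*t)/2 - t*exp(3*t), t*exp(3*t) + exp(3*t)]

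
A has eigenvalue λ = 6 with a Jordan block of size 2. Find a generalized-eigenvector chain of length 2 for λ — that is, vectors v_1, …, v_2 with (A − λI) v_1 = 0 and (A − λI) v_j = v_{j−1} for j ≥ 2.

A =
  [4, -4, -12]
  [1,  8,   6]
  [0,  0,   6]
A Jordan chain for λ = 6 of length 2:
v_1 = (-2, 1, 0)ᵀ
v_2 = (1, 0, 0)ᵀ

Let N = A − (6)·I. We want v_2 with N^2 v_2 = 0 but N^1 v_2 ≠ 0; then v_{j-1} := N · v_j for j = 2, …, 2.

Pick v_2 = (1, 0, 0)ᵀ.
Then v_1 = N · v_2 = (-2, 1, 0)ᵀ.

Sanity check: (A − (6)·I) v_1 = (0, 0, 0)ᵀ = 0. ✓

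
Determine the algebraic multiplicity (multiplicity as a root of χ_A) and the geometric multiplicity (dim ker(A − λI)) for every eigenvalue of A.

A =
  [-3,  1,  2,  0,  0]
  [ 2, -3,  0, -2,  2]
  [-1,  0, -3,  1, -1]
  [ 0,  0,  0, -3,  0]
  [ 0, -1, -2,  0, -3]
λ = -3: alg = 5, geom = 3

Step 1 — factor the characteristic polynomial to read off the algebraic multiplicities:
  χ_A(x) = (x + 3)^5

Step 2 — compute geometric multiplicities via the rank-nullity identity g(λ) = n − rank(A − λI):
  rank(A − (-3)·I) = 2, so dim ker(A − (-3)·I) = n − 2 = 3

Summary:
  λ = -3: algebraic multiplicity = 5, geometric multiplicity = 3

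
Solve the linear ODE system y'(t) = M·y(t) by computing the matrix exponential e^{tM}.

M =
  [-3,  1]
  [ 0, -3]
e^{tM} =
  [exp(-3*t), t*exp(-3*t)]
  [0, exp(-3*t)]

Strategy: write M = P · J · P⁻¹ where J is a Jordan canonical form, so e^{tM} = P · e^{tJ} · P⁻¹, and e^{tJ} can be computed block-by-block.

M has Jordan form
J =
  [-3,  1]
  [ 0, -3]
(up to reordering of blocks).

Per-block formulas:
  For a 2×2 Jordan block J_2(-3): exp(t · J_2(-3)) = e^(-3t)·(I + t·N), where N is the 2×2 nilpotent shift.

After assembling e^{tJ} and conjugating by P, we get:

e^{tM} =
  [exp(-3*t), t*exp(-3*t)]
  [0, exp(-3*t)]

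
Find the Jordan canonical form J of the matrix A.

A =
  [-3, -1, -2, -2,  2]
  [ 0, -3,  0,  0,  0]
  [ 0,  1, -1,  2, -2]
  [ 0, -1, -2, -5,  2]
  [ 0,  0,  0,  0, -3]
J_2(-3) ⊕ J_1(-3) ⊕ J_1(-3) ⊕ J_1(-3)

The characteristic polynomial is
  det(x·I − A) = x^5 + 15*x^4 + 90*x^3 + 270*x^2 + 405*x + 243 = (x + 3)^5

Eigenvalues and multiplicities (the geometric multiplicity of λ is n − rank(A − λI), which equals the number of Jordan blocks for λ):
  λ = -3: algebraic multiplicity = 5, geometric multiplicity = 4

Determining the block sizes for each eigenvalue:
  λ = -3: 4 blocks summing to 5 forces exactly one block of size 2 and the rest size 1 → block sizes [2, 1, 1, 1]

Assembling the blocks gives a Jordan form
J =
  [-3,  1,  0,  0,  0]
  [ 0, -3,  0,  0,  0]
  [ 0,  0, -3,  0,  0]
  [ 0,  0,  0, -3,  0]
  [ 0,  0,  0,  0, -3]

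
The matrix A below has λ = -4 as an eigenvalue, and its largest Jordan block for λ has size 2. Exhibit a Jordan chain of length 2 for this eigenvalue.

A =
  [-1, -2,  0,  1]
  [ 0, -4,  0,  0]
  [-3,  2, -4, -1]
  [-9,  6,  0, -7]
A Jordan chain for λ = -4 of length 2:
v_1 = (3, 0, -3, -9)ᵀ
v_2 = (1, 0, 0, 0)ᵀ

Let N = A − (-4)·I. We want v_2 with N^2 v_2 = 0 but N^1 v_2 ≠ 0; then v_{j-1} := N · v_j for j = 2, …, 2.

Pick v_2 = (1, 0, 0, 0)ᵀ.
Then v_1 = N · v_2 = (3, 0, -3, -9)ᵀ.

Sanity check: (A − (-4)·I) v_1 = (0, 0, 0, 0)ᵀ = 0. ✓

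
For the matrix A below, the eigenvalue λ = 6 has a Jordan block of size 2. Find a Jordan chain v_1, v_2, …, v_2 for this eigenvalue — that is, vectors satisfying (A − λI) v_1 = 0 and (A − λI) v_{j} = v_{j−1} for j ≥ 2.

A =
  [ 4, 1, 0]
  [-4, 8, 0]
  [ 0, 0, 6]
A Jordan chain for λ = 6 of length 2:
v_1 = (-2, -4, 0)ᵀ
v_2 = (1, 0, 0)ᵀ

Let N = A − (6)·I. We want v_2 with N^2 v_2 = 0 but N^1 v_2 ≠ 0; then v_{j-1} := N · v_j for j = 2, …, 2.

Pick v_2 = (1, 0, 0)ᵀ.
Then v_1 = N · v_2 = (-2, -4, 0)ᵀ.

Sanity check: (A − (6)·I) v_1 = (0, 0, 0)ᵀ = 0. ✓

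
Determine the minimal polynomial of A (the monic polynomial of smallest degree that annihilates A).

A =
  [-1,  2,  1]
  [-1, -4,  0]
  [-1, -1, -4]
x^3 + 9*x^2 + 27*x + 27

The characteristic polynomial is χ_A(x) = (x + 3)^3, so the eigenvalues are known. The minimal polynomial is
  m_A(x) = Π_λ (x − λ)^{k_λ}
where k_λ is the size of the *largest* Jordan block for λ (equivalently, the smallest k with (A − λI)^k v = 0 for every generalised eigenvector v of λ).

  λ = -3: largest Jordan block has size 3, contributing (x + 3)^3

So m_A(x) = (x + 3)^3 = x^3 + 9*x^2 + 27*x + 27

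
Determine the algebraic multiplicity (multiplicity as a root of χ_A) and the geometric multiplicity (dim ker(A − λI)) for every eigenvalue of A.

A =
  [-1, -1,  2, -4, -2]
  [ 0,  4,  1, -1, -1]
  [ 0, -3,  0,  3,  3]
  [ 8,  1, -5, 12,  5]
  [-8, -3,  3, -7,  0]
λ = 3: alg = 5, geom = 3

Step 1 — factor the characteristic polynomial to read off the algebraic multiplicities:
  χ_A(x) = (x - 3)^5

Step 2 — compute geometric multiplicities via the rank-nullity identity g(λ) = n − rank(A − λI):
  rank(A − (3)·I) = 2, so dim ker(A − (3)·I) = n − 2 = 3

Summary:
  λ = 3: algebraic multiplicity = 5, geometric multiplicity = 3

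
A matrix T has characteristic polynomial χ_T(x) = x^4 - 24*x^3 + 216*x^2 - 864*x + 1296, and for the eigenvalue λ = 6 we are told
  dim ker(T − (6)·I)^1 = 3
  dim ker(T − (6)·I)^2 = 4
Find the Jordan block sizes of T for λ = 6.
Block sizes for λ = 6: [2, 1, 1]

From the dimensions of kernels of powers, the number of Jordan blocks of size at least j is d_j − d_{j−1} where d_j = dim ker(N^j) (with d_0 = 0). Computing the differences gives [3, 1].
The number of blocks of size exactly k is (#blocks of size ≥ k) − (#blocks of size ≥ k + 1), so the partition is: 2 block(s) of size 1, 1 block(s) of size 2.
In nonincreasing order the block sizes are [2, 1, 1].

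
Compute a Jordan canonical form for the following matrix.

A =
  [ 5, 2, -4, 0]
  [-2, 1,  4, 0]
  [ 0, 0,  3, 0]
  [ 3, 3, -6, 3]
J_2(3) ⊕ J_1(3) ⊕ J_1(3)

The characteristic polynomial is
  det(x·I − A) = x^4 - 12*x^3 + 54*x^2 - 108*x + 81 = (x - 3)^4

Eigenvalues and multiplicities (the geometric multiplicity of λ is n − rank(A − λI), which equals the number of Jordan blocks for λ):
  λ = 3: algebraic multiplicity = 4, geometric multiplicity = 3

Determining the block sizes for each eigenvalue:
  λ = 3: 3 blocks summing to 4 forces exactly one block of size 2 and the rest size 1 → block sizes [2, 1, 1]

Assembling the blocks gives a Jordan form
J =
  [3, 1, 0, 0]
  [0, 3, 0, 0]
  [0, 0, 3, 0]
  [0, 0, 0, 3]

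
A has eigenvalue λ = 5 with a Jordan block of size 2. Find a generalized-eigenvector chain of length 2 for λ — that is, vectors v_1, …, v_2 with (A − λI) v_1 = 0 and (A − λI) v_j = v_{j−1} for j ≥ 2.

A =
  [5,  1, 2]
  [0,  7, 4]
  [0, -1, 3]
A Jordan chain for λ = 5 of length 2:
v_1 = (1, 2, -1)ᵀ
v_2 = (0, 1, 0)ᵀ

Let N = A − (5)·I. We want v_2 with N^2 v_2 = 0 but N^1 v_2 ≠ 0; then v_{j-1} := N · v_j for j = 2, …, 2.

Pick v_2 = (0, 1, 0)ᵀ.
Then v_1 = N · v_2 = (1, 2, -1)ᵀ.

Sanity check: (A − (5)·I) v_1 = (0, 0, 0)ᵀ = 0. ✓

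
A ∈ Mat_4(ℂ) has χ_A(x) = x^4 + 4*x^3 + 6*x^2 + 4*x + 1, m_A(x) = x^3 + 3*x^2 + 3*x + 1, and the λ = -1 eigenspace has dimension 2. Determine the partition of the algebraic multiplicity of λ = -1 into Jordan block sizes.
Block sizes for λ = -1: [3, 1]

Step 1 — from the characteristic polynomial, algebraic multiplicity of λ = -1 is 4. From dim ker(A − (-1)·I) = 2, there are exactly 2 Jordan blocks for λ = -1.
Step 2 — from the minimal polynomial, the factor (x + 1)^3 tells us the largest block for λ = -1 has size 3.
Step 3 — with total size 4, 2 blocks, and largest block 3, the block sizes (in nonincreasing order) are [3, 1].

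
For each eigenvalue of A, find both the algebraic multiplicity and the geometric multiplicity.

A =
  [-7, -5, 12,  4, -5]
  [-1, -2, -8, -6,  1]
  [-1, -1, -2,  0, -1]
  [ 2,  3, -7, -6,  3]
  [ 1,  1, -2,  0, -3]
λ = -4: alg = 5, geom = 2

Step 1 — factor the characteristic polynomial to read off the algebraic multiplicities:
  χ_A(x) = (x + 4)^5

Step 2 — compute geometric multiplicities via the rank-nullity identity g(λ) = n − rank(A − λI):
  rank(A − (-4)·I) = 3, so dim ker(A − (-4)·I) = n − 3 = 2

Summary:
  λ = -4: algebraic multiplicity = 5, geometric multiplicity = 2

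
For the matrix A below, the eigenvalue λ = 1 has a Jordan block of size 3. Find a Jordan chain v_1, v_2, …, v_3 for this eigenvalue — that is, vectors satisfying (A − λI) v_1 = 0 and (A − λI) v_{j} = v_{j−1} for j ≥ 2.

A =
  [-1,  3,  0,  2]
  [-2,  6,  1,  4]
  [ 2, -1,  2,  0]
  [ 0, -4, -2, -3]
A Jordan chain for λ = 1 of length 3:
v_1 = (-2, -4, 0, 4)ᵀ
v_2 = (-2, -2, 2, 0)ᵀ
v_3 = (1, 0, 0, 0)ᵀ

Let N = A − (1)·I. We want v_3 with N^3 v_3 = 0 but N^2 v_3 ≠ 0; then v_{j-1} := N · v_j for j = 3, …, 2.

Pick v_3 = (1, 0, 0, 0)ᵀ.
Then v_2 = N · v_3 = (-2, -2, 2, 0)ᵀ.
Then v_1 = N · v_2 = (-2, -4, 0, 4)ᵀ.

Sanity check: (A − (1)·I) v_1 = (0, 0, 0, 0)ᵀ = 0. ✓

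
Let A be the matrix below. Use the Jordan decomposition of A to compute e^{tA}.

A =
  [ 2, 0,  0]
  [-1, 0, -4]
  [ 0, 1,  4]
e^{tA} =
  [exp(2*t), 0, 0]
  [t^2*exp(2*t) - t*exp(2*t), -2*t*exp(2*t) + exp(2*t), -4*t*exp(2*t)]
  [-t^2*exp(2*t)/2, t*exp(2*t), 2*t*exp(2*t) + exp(2*t)]

Strategy: write A = P · J · P⁻¹ where J is a Jordan canonical form, so e^{tA} = P · e^{tJ} · P⁻¹, and e^{tJ} can be computed block-by-block.

A has Jordan form
J =
  [2, 1, 0]
  [0, 2, 1]
  [0, 0, 2]
(up to reordering of blocks).

Per-block formulas:
  For a 3×3 Jordan block J_3(2): exp(t · J_3(2)) = e^(2t)·(I + t·N + (t^2/2)·N^2), where N is the 3×3 nilpotent shift.

After assembling e^{tJ} and conjugating by P, we get:

e^{tA} =
  [exp(2*t), 0, 0]
  [t^2*exp(2*t) - t*exp(2*t), -2*t*exp(2*t) + exp(2*t), -4*t*exp(2*t)]
  [-t^2*exp(2*t)/2, t*exp(2*t), 2*t*exp(2*t) + exp(2*t)]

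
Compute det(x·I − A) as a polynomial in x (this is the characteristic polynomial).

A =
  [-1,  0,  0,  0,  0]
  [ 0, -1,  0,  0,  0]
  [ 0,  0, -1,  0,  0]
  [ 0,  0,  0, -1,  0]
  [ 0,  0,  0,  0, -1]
x^5 + 5*x^4 + 10*x^3 + 10*x^2 + 5*x + 1

Expanding det(x·I − A) (e.g. by cofactor expansion or by noting that A is similar to its Jordan form J, which has the same characteristic polynomial as A) gives
  χ_A(x) = x^5 + 5*x^4 + 10*x^3 + 10*x^2 + 5*x + 1
which factors as (x + 1)^5. The eigenvalues (with algebraic multiplicities) are λ = -1 with multiplicity 5.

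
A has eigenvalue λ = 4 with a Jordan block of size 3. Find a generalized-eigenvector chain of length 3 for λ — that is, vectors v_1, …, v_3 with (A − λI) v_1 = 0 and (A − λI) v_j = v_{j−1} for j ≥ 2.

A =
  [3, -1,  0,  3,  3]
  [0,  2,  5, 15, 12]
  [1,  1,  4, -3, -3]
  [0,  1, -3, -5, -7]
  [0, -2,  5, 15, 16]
A Jordan chain for λ = 4 of length 3:
v_1 = (1, 5, -1, -3, 5)ᵀ
v_2 = (-1, 0, 1, 0, 0)ᵀ
v_3 = (1, 0, 0, 0, 0)ᵀ

Let N = A − (4)·I. We want v_3 with N^3 v_3 = 0 but N^2 v_3 ≠ 0; then v_{j-1} := N · v_j for j = 3, …, 2.

Pick v_3 = (1, 0, 0, 0, 0)ᵀ.
Then v_2 = N · v_3 = (-1, 0, 1, 0, 0)ᵀ.
Then v_1 = N · v_2 = (1, 5, -1, -3, 5)ᵀ.

Sanity check: (A − (4)·I) v_1 = (0, 0, 0, 0, 0)ᵀ = 0. ✓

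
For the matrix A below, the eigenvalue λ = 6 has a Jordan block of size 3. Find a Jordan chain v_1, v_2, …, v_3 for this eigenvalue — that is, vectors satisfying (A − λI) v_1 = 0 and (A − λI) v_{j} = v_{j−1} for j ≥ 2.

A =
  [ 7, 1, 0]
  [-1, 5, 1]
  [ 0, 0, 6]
A Jordan chain for λ = 6 of length 3:
v_1 = (1, -1, 0)ᵀ
v_2 = (0, 1, 0)ᵀ
v_3 = (0, 0, 1)ᵀ

Let N = A − (6)·I. We want v_3 with N^3 v_3 = 0 but N^2 v_3 ≠ 0; then v_{j-1} := N · v_j for j = 3, …, 2.

Pick v_3 = (0, 0, 1)ᵀ.
Then v_2 = N · v_3 = (0, 1, 0)ᵀ.
Then v_1 = N · v_2 = (1, -1, 0)ᵀ.

Sanity check: (A − (6)·I) v_1 = (0, 0, 0)ᵀ = 0. ✓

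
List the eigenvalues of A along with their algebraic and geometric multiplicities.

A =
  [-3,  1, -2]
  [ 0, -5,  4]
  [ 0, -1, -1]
λ = -3: alg = 3, geom = 2

Step 1 — factor the characteristic polynomial to read off the algebraic multiplicities:
  χ_A(x) = (x + 3)^3

Step 2 — compute geometric multiplicities via the rank-nullity identity g(λ) = n − rank(A − λI):
  rank(A − (-3)·I) = 1, so dim ker(A − (-3)·I) = n − 1 = 2

Summary:
  λ = -3: algebraic multiplicity = 3, geometric multiplicity = 2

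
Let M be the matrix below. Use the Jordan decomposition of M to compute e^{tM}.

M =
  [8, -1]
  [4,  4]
e^{tM} =
  [2*t*exp(6*t) + exp(6*t), -t*exp(6*t)]
  [4*t*exp(6*t), -2*t*exp(6*t) + exp(6*t)]

Strategy: write M = P · J · P⁻¹ where J is a Jordan canonical form, so e^{tM} = P · e^{tJ} · P⁻¹, and e^{tJ} can be computed block-by-block.

M has Jordan form
J =
  [6, 1]
  [0, 6]
(up to reordering of blocks).

Per-block formulas:
  For a 2×2 Jordan block J_2(6): exp(t · J_2(6)) = e^(6t)·(I + t·N), where N is the 2×2 nilpotent shift.

After assembling e^{tJ} and conjugating by P, we get:

e^{tM} =
  [2*t*exp(6*t) + exp(6*t), -t*exp(6*t)]
  [4*t*exp(6*t), -2*t*exp(6*t) + exp(6*t)]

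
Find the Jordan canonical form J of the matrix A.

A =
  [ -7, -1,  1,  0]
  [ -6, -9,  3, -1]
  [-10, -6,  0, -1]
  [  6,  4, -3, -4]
J_2(-5) ⊕ J_2(-5)

The characteristic polynomial is
  det(x·I − A) = x^4 + 20*x^3 + 150*x^2 + 500*x + 625 = (x + 5)^4

Eigenvalues and multiplicities (the geometric multiplicity of λ is n − rank(A − λI), which equals the number of Jordan blocks for λ):
  λ = -5: algebraic multiplicity = 4, geometric multiplicity = 2

Determining the block sizes for each eigenvalue:
  λ = -5: with am = 4 and gm = 2, the partition is not yet determined (e.g. several partitions of 4 into 2 parts exist). Let N = A − (-5)·I. Computing rank(N^1) = 2, rank(N^2) = 0; the number of blocks of size ≥ j is rank(N^{j−1}) − rank(N^j), giving [2, 2]. So we have 2 block(s) of size 2 → block sizes [2, 2]

Assembling the blocks gives a Jordan form
J =
  [-5,  1,  0,  0]
  [ 0, -5,  0,  0]
  [ 0,  0, -5,  1]
  [ 0,  0,  0, -5]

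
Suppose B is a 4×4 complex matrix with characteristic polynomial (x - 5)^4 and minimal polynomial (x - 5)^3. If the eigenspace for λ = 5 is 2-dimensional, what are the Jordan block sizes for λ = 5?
Block sizes for λ = 5: [3, 1]

Step 1 — from the characteristic polynomial, algebraic multiplicity of λ = 5 is 4. From dim ker(B − (5)·I) = 2, there are exactly 2 Jordan blocks for λ = 5.
Step 2 — from the minimal polynomial, the factor (x − 5)^3 tells us the largest block for λ = 5 has size 3.
Step 3 — with total size 4, 2 blocks, and largest block 3, the block sizes (in nonincreasing order) are [3, 1].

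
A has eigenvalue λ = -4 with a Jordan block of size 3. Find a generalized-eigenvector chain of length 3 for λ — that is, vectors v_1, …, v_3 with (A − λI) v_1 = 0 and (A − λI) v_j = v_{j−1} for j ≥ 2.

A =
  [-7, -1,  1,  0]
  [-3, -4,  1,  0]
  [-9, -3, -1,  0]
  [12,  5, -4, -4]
A Jordan chain for λ = -4 of length 3:
v_1 = (3, 0, 9, -15)ᵀ
v_2 = (-3, -3, -9, 12)ᵀ
v_3 = (1, 0, 0, 0)ᵀ

Let N = A − (-4)·I. We want v_3 with N^3 v_3 = 0 but N^2 v_3 ≠ 0; then v_{j-1} := N · v_j for j = 3, …, 2.

Pick v_3 = (1, 0, 0, 0)ᵀ.
Then v_2 = N · v_3 = (-3, -3, -9, 12)ᵀ.
Then v_1 = N · v_2 = (3, 0, 9, -15)ᵀ.

Sanity check: (A − (-4)·I) v_1 = (0, 0, 0, 0)ᵀ = 0. ✓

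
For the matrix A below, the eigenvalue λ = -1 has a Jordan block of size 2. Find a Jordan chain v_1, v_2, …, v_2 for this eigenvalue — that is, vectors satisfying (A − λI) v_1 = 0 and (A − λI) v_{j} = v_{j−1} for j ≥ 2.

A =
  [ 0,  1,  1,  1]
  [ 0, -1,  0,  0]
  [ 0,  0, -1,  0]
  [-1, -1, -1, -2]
A Jordan chain for λ = -1 of length 2:
v_1 = (1, 0, 0, -1)ᵀ
v_2 = (1, 0, 0, 0)ᵀ

Let N = A − (-1)·I. We want v_2 with N^2 v_2 = 0 but N^1 v_2 ≠ 0; then v_{j-1} := N · v_j for j = 2, …, 2.

Pick v_2 = (1, 0, 0, 0)ᵀ.
Then v_1 = N · v_2 = (1, 0, 0, -1)ᵀ.

Sanity check: (A − (-1)·I) v_1 = (0, 0, 0, 0)ᵀ = 0. ✓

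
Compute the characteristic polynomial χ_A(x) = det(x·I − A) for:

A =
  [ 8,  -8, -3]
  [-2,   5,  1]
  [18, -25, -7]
x^3 - 6*x^2 + 12*x - 8

Expanding det(x·I − A) (e.g. by cofactor expansion or by noting that A is similar to its Jordan form J, which has the same characteristic polynomial as A) gives
  χ_A(x) = x^3 - 6*x^2 + 12*x - 8
which factors as (x - 2)^3. The eigenvalues (with algebraic multiplicities) are λ = 2 with multiplicity 3.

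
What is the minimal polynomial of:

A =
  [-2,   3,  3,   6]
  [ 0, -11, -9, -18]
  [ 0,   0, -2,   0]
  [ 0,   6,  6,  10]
x^2 + x - 2

The characteristic polynomial is χ_A(x) = (x - 1)*(x + 2)^3, so the eigenvalues are known. The minimal polynomial is
  m_A(x) = Π_λ (x − λ)^{k_λ}
where k_λ is the size of the *largest* Jordan block for λ (equivalently, the smallest k with (A − λI)^k v = 0 for every generalised eigenvector v of λ).

  λ = -2: largest Jordan block has size 1, contributing (x + 2)
  λ = 1: largest Jordan block has size 1, contributing (x − 1)

So m_A(x) = (x - 1)*(x + 2) = x^2 + x - 2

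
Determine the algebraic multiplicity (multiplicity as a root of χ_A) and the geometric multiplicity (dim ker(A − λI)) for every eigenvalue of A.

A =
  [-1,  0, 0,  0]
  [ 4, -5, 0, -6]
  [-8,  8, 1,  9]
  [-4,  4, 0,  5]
λ = -1: alg = 2, geom = 2; λ = 1: alg = 2, geom = 1

Step 1 — factor the characteristic polynomial to read off the algebraic multiplicities:
  χ_A(x) = (x - 1)^2*(x + 1)^2

Step 2 — compute geometric multiplicities via the rank-nullity identity g(λ) = n − rank(A − λI):
  rank(A − (-1)·I) = 2, so dim ker(A − (-1)·I) = n − 2 = 2
  rank(A − (1)·I) = 3, so dim ker(A − (1)·I) = n − 3 = 1

Summary:
  λ = -1: algebraic multiplicity = 2, geometric multiplicity = 2
  λ = 1: algebraic multiplicity = 2, geometric multiplicity = 1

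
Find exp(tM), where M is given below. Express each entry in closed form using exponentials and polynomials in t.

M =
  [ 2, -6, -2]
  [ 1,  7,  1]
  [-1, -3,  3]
e^{tM} =
  [-2*t*exp(4*t) + exp(4*t), -6*t*exp(4*t), -2*t*exp(4*t)]
  [t*exp(4*t), 3*t*exp(4*t) + exp(4*t), t*exp(4*t)]
  [-t*exp(4*t), -3*t*exp(4*t), -t*exp(4*t) + exp(4*t)]

Strategy: write M = P · J · P⁻¹ where J is a Jordan canonical form, so e^{tM} = P · e^{tJ} · P⁻¹, and e^{tJ} can be computed block-by-block.

M has Jordan form
J =
  [4, 1, 0]
  [0, 4, 0]
  [0, 0, 4]
(up to reordering of blocks).

Per-block formulas:
  For a 1×1 block at λ = 4: exp(t · [4]) = [e^(4t)].
  For a 2×2 Jordan block J_2(4): exp(t · J_2(4)) = e^(4t)·(I + t·N), where N is the 2×2 nilpotent shift.

After assembling e^{tJ} and conjugating by P, we get:

e^{tM} =
  [-2*t*exp(4*t) + exp(4*t), -6*t*exp(4*t), -2*t*exp(4*t)]
  [t*exp(4*t), 3*t*exp(4*t) + exp(4*t), t*exp(4*t)]
  [-t*exp(4*t), -3*t*exp(4*t), -t*exp(4*t) + exp(4*t)]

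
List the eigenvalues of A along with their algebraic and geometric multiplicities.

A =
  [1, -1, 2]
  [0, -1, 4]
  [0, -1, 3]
λ = 1: alg = 3, geom = 2

Step 1 — factor the characteristic polynomial to read off the algebraic multiplicities:
  χ_A(x) = (x - 1)^3

Step 2 — compute geometric multiplicities via the rank-nullity identity g(λ) = n − rank(A − λI):
  rank(A − (1)·I) = 1, so dim ker(A − (1)·I) = n − 1 = 2

Summary:
  λ = 1: algebraic multiplicity = 3, geometric multiplicity = 2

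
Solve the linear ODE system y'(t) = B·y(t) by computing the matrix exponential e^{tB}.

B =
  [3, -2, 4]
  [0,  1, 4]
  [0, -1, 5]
e^{tB} =
  [exp(3*t), -2*t*exp(3*t), 4*t*exp(3*t)]
  [0, -2*t*exp(3*t) + exp(3*t), 4*t*exp(3*t)]
  [0, -t*exp(3*t), 2*t*exp(3*t) + exp(3*t)]

Strategy: write B = P · J · P⁻¹ where J is a Jordan canonical form, so e^{tB} = P · e^{tJ} · P⁻¹, and e^{tJ} can be computed block-by-block.

B has Jordan form
J =
  [3, 1, 0]
  [0, 3, 0]
  [0, 0, 3]
(up to reordering of blocks).

Per-block formulas:
  For a 2×2 Jordan block J_2(3): exp(t · J_2(3)) = e^(3t)·(I + t·N), where N is the 2×2 nilpotent shift.
  For a 1×1 block at λ = 3: exp(t · [3]) = [e^(3t)].

After assembling e^{tJ} and conjugating by P, we get:

e^{tB} =
  [exp(3*t), -2*t*exp(3*t), 4*t*exp(3*t)]
  [0, -2*t*exp(3*t) + exp(3*t), 4*t*exp(3*t)]
  [0, -t*exp(3*t), 2*t*exp(3*t) + exp(3*t)]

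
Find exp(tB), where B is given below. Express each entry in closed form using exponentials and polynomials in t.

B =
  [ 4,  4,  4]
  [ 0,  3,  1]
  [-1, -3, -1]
e^{tB} =
  [2*t*exp(2*t) + exp(2*t), 4*t*exp(2*t), 4*t*exp(2*t)]
  [-t^2*exp(2*t)/2, -t^2*exp(2*t) + t*exp(2*t) + exp(2*t), -t^2*exp(2*t) + t*exp(2*t)]
  [t^2*exp(2*t)/2 - t*exp(2*t), t^2*exp(2*t) - 3*t*exp(2*t), t^2*exp(2*t) - 3*t*exp(2*t) + exp(2*t)]

Strategy: write B = P · J · P⁻¹ where J is a Jordan canonical form, so e^{tB} = P · e^{tJ} · P⁻¹, and e^{tJ} can be computed block-by-block.

B has Jordan form
J =
  [2, 1, 0]
  [0, 2, 1]
  [0, 0, 2]
(up to reordering of blocks).

Per-block formulas:
  For a 3×3 Jordan block J_3(2): exp(t · J_3(2)) = e^(2t)·(I + t·N + (t^2/2)·N^2), where N is the 3×3 nilpotent shift.

After assembling e^{tJ} and conjugating by P, we get:

e^{tB} =
  [2*t*exp(2*t) + exp(2*t), 4*t*exp(2*t), 4*t*exp(2*t)]
  [-t^2*exp(2*t)/2, -t^2*exp(2*t) + t*exp(2*t) + exp(2*t), -t^2*exp(2*t) + t*exp(2*t)]
  [t^2*exp(2*t)/2 - t*exp(2*t), t^2*exp(2*t) - 3*t*exp(2*t), t^2*exp(2*t) - 3*t*exp(2*t) + exp(2*t)]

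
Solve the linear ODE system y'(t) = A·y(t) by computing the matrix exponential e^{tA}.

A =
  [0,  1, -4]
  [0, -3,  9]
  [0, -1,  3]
e^{tA} =
  [1, t^2/2 + t, -3*t^2/2 - 4*t]
  [0, 1 - 3*t, 9*t]
  [0, -t, 3*t + 1]

Strategy: write A = P · J · P⁻¹ where J is a Jordan canonical form, so e^{tA} = P · e^{tJ} · P⁻¹, and e^{tJ} can be computed block-by-block.

A has Jordan form
J =
  [0, 1, 0]
  [0, 0, 1]
  [0, 0, 0]
(up to reordering of blocks).

Per-block formulas:
  For a 3×3 Jordan block J_3(0): exp(t · J_3(0)) = e^(0t)·(I + t·N + (t^2/2)·N^2), where N is the 3×3 nilpotent shift.

After assembling e^{tJ} and conjugating by P, we get:

e^{tA} =
  [1, t^2/2 + t, -3*t^2/2 - 4*t]
  [0, 1 - 3*t, 9*t]
  [0, -t, 3*t + 1]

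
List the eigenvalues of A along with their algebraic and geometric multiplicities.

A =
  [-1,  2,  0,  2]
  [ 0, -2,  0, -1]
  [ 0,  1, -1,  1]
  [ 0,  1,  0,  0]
λ = -1: alg = 4, geom = 3

Step 1 — factor the characteristic polynomial to read off the algebraic multiplicities:
  χ_A(x) = (x + 1)^4

Step 2 — compute geometric multiplicities via the rank-nullity identity g(λ) = n − rank(A − λI):
  rank(A − (-1)·I) = 1, so dim ker(A − (-1)·I) = n − 1 = 3

Summary:
  λ = -1: algebraic multiplicity = 4, geometric multiplicity = 3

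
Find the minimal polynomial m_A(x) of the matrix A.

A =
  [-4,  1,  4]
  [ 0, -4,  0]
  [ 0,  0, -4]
x^2 + 8*x + 16

The characteristic polynomial is χ_A(x) = (x + 4)^3, so the eigenvalues are known. The minimal polynomial is
  m_A(x) = Π_λ (x − λ)^{k_λ}
where k_λ is the size of the *largest* Jordan block for λ (equivalently, the smallest k with (A − λI)^k v = 0 for every generalised eigenvector v of λ).

  λ = -4: largest Jordan block has size 2, contributing (x + 4)^2

So m_A(x) = (x + 4)^2 = x^2 + 8*x + 16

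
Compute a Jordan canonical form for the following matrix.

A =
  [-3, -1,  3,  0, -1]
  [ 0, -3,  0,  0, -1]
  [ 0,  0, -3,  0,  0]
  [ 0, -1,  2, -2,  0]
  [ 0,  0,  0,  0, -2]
J_2(-3) ⊕ J_1(-3) ⊕ J_2(-2)

The characteristic polynomial is
  det(x·I − A) = x^5 + 13*x^4 + 67*x^3 + 171*x^2 + 216*x + 108 = (x + 2)^2*(x + 3)^3

Eigenvalues and multiplicities (the geometric multiplicity of λ is n − rank(A − λI), which equals the number of Jordan blocks for λ):
  λ = -3: algebraic multiplicity = 3, geometric multiplicity = 2
  λ = -2: algebraic multiplicity = 2, geometric multiplicity = 1

Determining the block sizes for each eigenvalue:
  λ = -3: 2 blocks summing to 3 forces exactly one block of size 2 and the rest size 1 → block sizes [2, 1]
  λ = -2: one block (gm = 1), so the single block has size am = 2 → block sizes [2]

Assembling the blocks gives a Jordan form
J =
  [-3,  1,  0,  0,  0]
  [ 0, -3,  0,  0,  0]
  [ 0,  0, -3,  0,  0]
  [ 0,  0,  0, -2,  1]
  [ 0,  0,  0,  0, -2]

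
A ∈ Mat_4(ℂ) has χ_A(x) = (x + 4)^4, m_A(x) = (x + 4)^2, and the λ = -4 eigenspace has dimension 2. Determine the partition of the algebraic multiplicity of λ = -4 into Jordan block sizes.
Block sizes for λ = -4: [2, 2]

Step 1 — from the characteristic polynomial, algebraic multiplicity of λ = -4 is 4. From dim ker(A − (-4)·I) = 2, there are exactly 2 Jordan blocks for λ = -4.
Step 2 — from the minimal polynomial, the factor (x + 4)^2 tells us the largest block for λ = -4 has size 2.
Step 3 — with total size 4, 2 blocks, and largest block 2, the block sizes (in nonincreasing order) are [2, 2].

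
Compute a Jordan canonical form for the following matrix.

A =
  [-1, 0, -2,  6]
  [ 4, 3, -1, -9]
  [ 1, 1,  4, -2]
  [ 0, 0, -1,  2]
J_1(-1) ⊕ J_3(3)

The characteristic polynomial is
  det(x·I − A) = x^4 - 8*x^3 + 18*x^2 - 27 = (x - 3)^3*(x + 1)

Eigenvalues and multiplicities (the geometric multiplicity of λ is n − rank(A − λI), which equals the number of Jordan blocks for λ):
  λ = -1: algebraic multiplicity = 1, geometric multiplicity = 1
  λ = 3: algebraic multiplicity = 3, geometric multiplicity = 1

Determining the block sizes for each eigenvalue:
  λ = -1: one block (gm = 1), so the single block has size am = 1 → block sizes [1]
  λ = 3: one block (gm = 1), so the single block has size am = 3 → block sizes [3]

Assembling the blocks gives a Jordan form
J =
  [-1, 0, 0, 0]
  [ 0, 3, 1, 0]
  [ 0, 0, 3, 1]
  [ 0, 0, 0, 3]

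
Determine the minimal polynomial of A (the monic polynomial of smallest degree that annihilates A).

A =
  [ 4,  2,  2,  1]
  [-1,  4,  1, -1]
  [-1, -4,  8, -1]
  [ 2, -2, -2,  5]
x^4 - 21*x^3 + 162*x^2 - 540*x + 648

The characteristic polynomial is χ_A(x) = (x - 6)^3*(x - 3), so the eigenvalues are known. The minimal polynomial is
  m_A(x) = Π_λ (x − λ)^{k_λ}
where k_λ is the size of the *largest* Jordan block for λ (equivalently, the smallest k with (A − λI)^k v = 0 for every generalised eigenvector v of λ).

  λ = 3: largest Jordan block has size 1, contributing (x − 3)
  λ = 6: largest Jordan block has size 3, contributing (x − 6)^3

So m_A(x) = (x - 6)^3*(x - 3) = x^4 - 21*x^3 + 162*x^2 - 540*x + 648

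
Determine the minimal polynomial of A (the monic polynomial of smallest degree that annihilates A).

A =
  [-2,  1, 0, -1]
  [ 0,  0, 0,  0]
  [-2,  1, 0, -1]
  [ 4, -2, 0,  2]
x^2

The characteristic polynomial is χ_A(x) = x^4, so the eigenvalues are known. The minimal polynomial is
  m_A(x) = Π_λ (x − λ)^{k_λ}
where k_λ is the size of the *largest* Jordan block for λ (equivalently, the smallest k with (A − λI)^k v = 0 for every generalised eigenvector v of λ).

  λ = 0: largest Jordan block has size 2, contributing (x − 0)^2

So m_A(x) = x^2 = x^2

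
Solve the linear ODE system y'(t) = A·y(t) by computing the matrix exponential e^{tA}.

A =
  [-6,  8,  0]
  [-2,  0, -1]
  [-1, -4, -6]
e^{tA} =
  [-6*t^2*exp(-4*t) - 2*t*exp(-4*t) + exp(-4*t), 8*t^2*exp(-4*t) + 8*t*exp(-4*t), -4*t^2*exp(-4*t)]
  [-3*t^2*exp(-4*t)/2 - 2*t*exp(-4*t), 2*t^2*exp(-4*t) + 4*t*exp(-4*t) + exp(-4*t), -t^2*exp(-4*t) - t*exp(-4*t)]
  [6*t^2*exp(-4*t) - t*exp(-4*t), -8*t^2*exp(-4*t) - 4*t*exp(-4*t), 4*t^2*exp(-4*t) - 2*t*exp(-4*t) + exp(-4*t)]

Strategy: write A = P · J · P⁻¹ where J is a Jordan canonical form, so e^{tA} = P · e^{tJ} · P⁻¹, and e^{tJ} can be computed block-by-block.

A has Jordan form
J =
  [-4,  1,  0]
  [ 0, -4,  1]
  [ 0,  0, -4]
(up to reordering of blocks).

Per-block formulas:
  For a 3×3 Jordan block J_3(-4): exp(t · J_3(-4)) = e^(-4t)·(I + t·N + (t^2/2)·N^2), where N is the 3×3 nilpotent shift.

After assembling e^{tJ} and conjugating by P, we get:

e^{tA} =
  [-6*t^2*exp(-4*t) - 2*t*exp(-4*t) + exp(-4*t), 8*t^2*exp(-4*t) + 8*t*exp(-4*t), -4*t^2*exp(-4*t)]
  [-3*t^2*exp(-4*t)/2 - 2*t*exp(-4*t), 2*t^2*exp(-4*t) + 4*t*exp(-4*t) + exp(-4*t), -t^2*exp(-4*t) - t*exp(-4*t)]
  [6*t^2*exp(-4*t) - t*exp(-4*t), -8*t^2*exp(-4*t) - 4*t*exp(-4*t), 4*t^2*exp(-4*t) - 2*t*exp(-4*t) + exp(-4*t)]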